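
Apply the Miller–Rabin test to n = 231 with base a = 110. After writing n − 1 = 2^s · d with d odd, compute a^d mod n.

110

n − 1 = 230 = 2^1 · 115, so s = 1 and d = 115.
110^115 mod 231 = 110.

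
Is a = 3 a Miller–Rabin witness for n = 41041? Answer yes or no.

n − 1 = 41040 = 2^4 · 2565, so s = 4 and d = 2565.
x_0 = 3^2565 mod 41041 = 24597.
x_0 is neither 1 nor 41040, so continue squaring.
x_1 = 24597^2 mod 41041 = 27028.
x_2 = 27028^2 mod 41041 = 24025.
x_3 = 24025^2 mod 41041 = 1.
x_3 = 1 but x_2 ≠ ±1, a nontrivial square root of 1 — 3 is a witness and 41041 is composite.

yes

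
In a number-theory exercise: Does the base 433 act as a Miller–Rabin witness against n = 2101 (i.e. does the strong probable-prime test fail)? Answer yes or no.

n − 1 = 2100 = 2^2 · 525, so s = 2 and d = 525.
x_0 = 433^525 mod 2101 = 1024.
x_0 is neither 1 nor 2100, so continue squaring.
x_1 = 1024^2 mod 2101 = 177.
Reached i = s−1 = 1 without hitting −1: 433 is a Miller–Rabin witness and 2101 is composite.

yes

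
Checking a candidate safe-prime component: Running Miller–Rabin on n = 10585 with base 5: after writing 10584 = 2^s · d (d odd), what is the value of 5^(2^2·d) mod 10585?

4525

n − 1 = 10584 = 2^3 · 1323, so s = 3 and d = 1323.
x_0 = 5^1323 mod 10585 = 9395.
x_1 = 9395^2 mod 10585 = 8295.
x_2 = 8295^2 mod 10585 = 4525.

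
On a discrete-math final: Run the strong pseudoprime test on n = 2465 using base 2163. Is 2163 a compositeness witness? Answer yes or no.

n − 1 = 2464 = 2^5 · 77, so s = 5 and d = 77.
x_0 = 2163^77 mod 2465 = 2163.
x_0 is neither 1 nor 2464, so continue squaring.
x_1 = 2163^2 mod 2465 = 2464.
x_1 ≡ −1, so 2163 is not a witness.

no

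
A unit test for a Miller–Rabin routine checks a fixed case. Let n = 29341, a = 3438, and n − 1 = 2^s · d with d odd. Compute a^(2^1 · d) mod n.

6772

n − 1 = 29340 = 2^2 · 7335, so s = 2 and d = 7335.
x_0 = 3438^7335 mod 29341 = 20314.
x_1 = 20314^2 mod 29341 = 6772.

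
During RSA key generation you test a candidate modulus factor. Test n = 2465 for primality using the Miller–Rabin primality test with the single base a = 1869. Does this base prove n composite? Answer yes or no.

no

n − 1 = 2464 = 2^5 · 77, so s = 5 and d = 77.
Repeated squaring mod 2465: 1869^1 ≡ 1869, 1869^2 ≡ 256, 1869^4 ≡ 1446, 1869^8 ≡ 596, 1869^16 ≡ 256, 1869^32 ≡ 1446, 1869^64 ≡ 596.
77 = 64 + 8 + 4 + 1, so 1869^77 ≡ 596·596·1446·1869 ≡ 2464 (mod 2465).
x_0 = 1869^77 mod 2465 = 2464.
x_0 = 2464 ≡ −1, so 1869 is not a witness.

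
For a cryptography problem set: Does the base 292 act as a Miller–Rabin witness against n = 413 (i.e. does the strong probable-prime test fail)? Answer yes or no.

yes

n − 1 = 412 = 2^2 · 103, so s = 2 and d = 103.
x_0 = 292^103 mod 413 = 33.
x_0 is neither 1 nor 412, so continue squaring.
x_1 = 33^2 mod 413 = 263.
Reached i = s−1 = 1 without hitting −1: 292 is a Miller–Rabin witness and 413 is composite.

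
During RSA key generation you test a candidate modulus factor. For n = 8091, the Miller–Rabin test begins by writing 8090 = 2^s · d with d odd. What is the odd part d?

Halving: 8090 → 4045; 4045 is odd.
So 8090 = 2^1 · 4045.

4045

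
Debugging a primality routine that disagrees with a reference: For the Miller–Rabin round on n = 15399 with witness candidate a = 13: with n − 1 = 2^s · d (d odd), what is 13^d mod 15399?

n − 1 = 15398 = 2^1 · 7699, so s = 1 and d = 7699.
Repeated squaring mod 15399: 13^1 ≡ 13, 13^2 ≡ 169, 13^4 ≡ 13162, 13^8 ≡ 14893, 13^16 ≡ 9652, 13^32 ≡ 12553, 13^64 ≡ 15241, 13^128 ≡ 9565, 13^256 ≡ 3766, 13^512 ≡ 277, 13^1024 ≡ 15133, 13^2048 ≡ 9160, 13^4096 ≡ 11848.
7699 = 4096 + 2048 + 1024 + 512 + 16 + 2 + 1, so 13^7699 ≡ 11848·9160·15133·277·9652·169·13 ≡ 2416 (mod 15399).

2416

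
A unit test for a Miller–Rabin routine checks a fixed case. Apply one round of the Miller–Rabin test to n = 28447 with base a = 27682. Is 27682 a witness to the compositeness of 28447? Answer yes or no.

n − 1 = 28446 = 2^1 · 14223, so s = 1 and d = 14223.
x_0 = 27682^14223 mod 28447 = 28446.
x_0 = 28446 ≡ −1, so 27682 is not a witness.

no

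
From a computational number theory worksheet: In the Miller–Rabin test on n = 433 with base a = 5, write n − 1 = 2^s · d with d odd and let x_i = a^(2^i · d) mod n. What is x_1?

354

n − 1 = 432 = 2^4 · 27, so s = 4 and d = 27.
x_0 = 5^27 mod 433 = 238.
x_1 = 238^2 mod 433 = 354.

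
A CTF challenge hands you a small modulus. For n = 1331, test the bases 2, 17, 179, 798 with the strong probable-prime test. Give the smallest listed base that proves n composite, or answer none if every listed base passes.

n − 1 = 1330 = 2^1 · 665, so s = 1 and d = 665.
Base 2: x_0 = 2^665 mod 1331 = 395. x_0 ∉ {1, 1330} and s = 1, so 2 is a Miller–Rabin witness and 1331 is composite.
Base 17: x_0 = 17^665 mod 1331 = 164. x_0 ∉ {1, 1330} and s = 1, so 17 is a Miller–Rabin witness and 1331 is composite.
Base 179: x_0 = 179^665 mod 1331 = 617. x_0 ∉ {1, 1330} and s = 1, so 179 is a Miller–Rabin witness and 1331 is composite.
Base 798: x_0 = 798^665 mod 1331 = 824. x_0 ∉ {1, 1330} and s = 1, so 798 is a Miller–Rabin witness and 1331 is composite.
The smallest witness among the given bases is 2.

2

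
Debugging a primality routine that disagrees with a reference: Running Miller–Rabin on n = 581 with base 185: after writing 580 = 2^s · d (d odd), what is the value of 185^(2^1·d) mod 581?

n − 1 = 580 = 2^2 · 145, so s = 2 and d = 145.
x_0 = 185^145 mod 581 = 346.
x_1 = 346^2 mod 581 = 30.

30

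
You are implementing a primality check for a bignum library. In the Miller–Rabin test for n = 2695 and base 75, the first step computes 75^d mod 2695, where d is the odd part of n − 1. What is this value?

n − 1 = 2694 = 2^1 · 1347, so s = 1 and d = 1347.
By repeated squaring, 75^1347 ≡ 2435 (mod 2695).

2435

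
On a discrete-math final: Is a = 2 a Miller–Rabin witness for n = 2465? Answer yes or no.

n − 1 = 2464 = 2^5 · 77, so s = 5 and d = 77.
x_0 = 2^77 mod 2465 = 1902.
x_0 is neither 1 nor 2464, so continue squaring.
x_1 = 1902^2 mod 2465 = 1449.
x_2 = 1449^2 mod 2465 = 1886.
x_3 = 1886^2 mod 2465 = 1.
x_3 = 1 but x_2 ≠ ±1, a nontrivial square root of 1 — 2 is a witness and 2465 is composite.

yes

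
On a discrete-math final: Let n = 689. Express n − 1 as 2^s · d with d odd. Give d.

43

Halving: 688 → 344 → 172 → 86 → 43; 43 is odd.
So 688 = 2^4 · 43.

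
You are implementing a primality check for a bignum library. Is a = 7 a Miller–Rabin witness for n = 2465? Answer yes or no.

yes

n − 1 = 2464 = 2^5 · 77, so s = 5 and d = 77.
x_0 = 7^77 mod 2465 = 2437.
x_0 is neither 1 nor 2464, so continue squaring.
x_1 = 2437^2 mod 2465 = 784.
x_2 = 784^2 mod 2465 = 871.
x_3 = 871^2 mod 2465 = 1886.
x_4 = 1886^2 mod 2465 = 1.
x_4 = 1 but x_3 ≠ ±1, a nontrivial square root of 1 — 7 is a witness and 2465 is composite.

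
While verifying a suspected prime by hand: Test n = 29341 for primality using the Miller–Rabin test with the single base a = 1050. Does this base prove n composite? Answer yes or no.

n − 1 = 29340 = 2^2 · 7335, so s = 2 and d = 7335.
By repeated squaring, 1050^7335 ≡ 5186 (mod 29341).
x_0 = 1050^7335 mod 29341 = 5186.
x_0 is neither 1 nor 29340, so continue squaring.
x_1 = 5186^2 mod 29341 = 18240.
Reached i = s−1 = 1 without hitting −1: 1050 is a Miller–Rabin witness and 29341 is composite.

yes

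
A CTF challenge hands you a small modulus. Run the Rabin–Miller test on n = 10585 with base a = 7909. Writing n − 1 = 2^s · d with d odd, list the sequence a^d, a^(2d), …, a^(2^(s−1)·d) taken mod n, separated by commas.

n − 1 = 10584 = 2^3 · 1323, so s = 3 and d = 1323.
x_0 = 7909^1323 mod 10585 = 7784.
x_1 = 7784^2 mod 10585 = 2116.
x_2 = 2116^2 mod 10585 = 1.

7784, 2116, 1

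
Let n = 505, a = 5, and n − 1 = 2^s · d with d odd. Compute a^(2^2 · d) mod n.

25

n − 1 = 504 = 2^3 · 63, so s = 3 and d = 63.
x_0 = 5^63 mod 505 = 460.
x_1 = 460^2 mod 505 = 5.
x_2 = 5^2 mod 505 = 25.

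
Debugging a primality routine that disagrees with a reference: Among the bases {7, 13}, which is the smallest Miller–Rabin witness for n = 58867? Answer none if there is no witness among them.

7

n − 1 = 58866 = 2^1 · 29433, so s = 1 and d = 29433.
Base 7: x_0 = 7^29433 mod 58867 = 43300. x_0 ∉ {1, 58866} and s = 1, so 7 is a Miller–Rabin witness and 58867 is composite.
Base 13: x_0 = 13^29433 mod 58867 = 11049. x_0 ∉ {1, 58866} and s = 1, so 13 is a Miller–Rabin witness and 58867 is composite.
The smallest witness among the given bases is 7.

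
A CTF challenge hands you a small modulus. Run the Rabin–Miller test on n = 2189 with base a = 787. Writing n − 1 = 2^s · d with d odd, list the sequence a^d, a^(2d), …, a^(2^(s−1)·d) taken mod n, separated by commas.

n − 1 = 2188 = 2^2 · 547, so s = 2 and d = 547.
x_0 = 787^547 mod 2189 = 1636.
x_1 = 1636^2 mod 2189 = 1538.

1636, 1538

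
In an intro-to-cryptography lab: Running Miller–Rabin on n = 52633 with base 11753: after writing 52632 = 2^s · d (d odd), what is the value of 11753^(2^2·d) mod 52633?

n − 1 = 52632 = 2^3 · 6579, so s = 3 and d = 6579.
x_0 = 11753^6579 mod 52633 = 13286.
x_1 = 13286^2 mod 52633 = 39347.
x_2 = 39347^2 mod 52633 = 39347.

39347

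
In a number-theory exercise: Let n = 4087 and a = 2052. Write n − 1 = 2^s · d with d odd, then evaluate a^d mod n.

2589

n − 1 = 4086 = 2^1 · 2043, so s = 1 and d = 2043.
Repeated squaring mod 4087: 2052^1 ≡ 2052, 2052^2 ≡ 1094, 2052^4 ≡ 3432, 2052^8 ≡ 3977, 2052^16 ≡ 3926, 2052^32 ≡ 1399, 2052^64 ≡ 3615, 2052^128 ≡ 2086, 2052^256 ≡ 2828, 2052^512 ≡ 3412, 2052^1024 ≡ 1968.
2043 = 1024 + 512 + 256 + 128 + 64 + 32 + 16 + 8 + 2 + 1, so 2052^2043 ≡ 1968·3412·2828·2086·3615·1399·3926·3977·1094·2052 ≡ 2589 (mod 4087).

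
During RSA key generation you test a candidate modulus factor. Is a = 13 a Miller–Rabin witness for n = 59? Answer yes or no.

no

n − 1 = 58 = 2^1 · 29, so s = 1 and d = 29.
x_0 = 13^29 mod 59 = 58.
x_0 = 58 ≡ −1, so 13 is not a witness.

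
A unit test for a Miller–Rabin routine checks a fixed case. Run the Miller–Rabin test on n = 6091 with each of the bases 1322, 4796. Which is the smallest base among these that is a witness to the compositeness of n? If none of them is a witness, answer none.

n − 1 = 6090 = 2^1 · 3045, so s = 1 and d = 3045.
Base 1322: x_0 = 1322^3045 mod 6091 = 6090. x_0 = 6090 ≡ −1, so 1322 is not a witness.
Base 4796: x_0 = 4796^3045 mod 6091 = 6090. x_0 = 6090 ≡ −1, so 4796 is not a witness.
No listed base is a witness for 6091.

none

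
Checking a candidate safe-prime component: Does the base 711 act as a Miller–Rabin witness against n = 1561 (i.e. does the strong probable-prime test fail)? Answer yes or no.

yes

n − 1 = 1560 = 2^3 · 195, so s = 3 and d = 195.
Repeated squaring mod 1561: 711^1 ≡ 711, 711^2 ≡ 1318, 711^4 ≡ 1292, 711^8 ≡ 555, 711^16 ≡ 508, 711^32 ≡ 499, 711^64 ≡ 802, 711^128 ≡ 72.
195 = 128 + 64 + 2 + 1, so 711^195 ≡ 72·802·1318·711 ≡ 1331 (mod 1561).
x_0 = 711^195 mod 1561 = 1331.
x_0 is neither 1 nor 1560, so continue squaring.
x_1 = 1331^2 mod 1561 = 1387.
x_2 = 1387^2 mod 1561 = 617.
Reached i = s−1 = 2 without hitting −1: 711 is a Miller–Rabin witness and 1561 is composite.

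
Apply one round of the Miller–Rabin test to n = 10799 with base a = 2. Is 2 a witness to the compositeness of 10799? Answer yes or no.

n − 1 = 10798 = 2^1 · 5399, so s = 1 and d = 5399.
x_0 = 2^5399 mod 10799 = 1.
x_0 = 1, so 2 is not a witness.

no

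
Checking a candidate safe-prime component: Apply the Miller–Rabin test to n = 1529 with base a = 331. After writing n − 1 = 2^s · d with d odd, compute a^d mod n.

n − 1 = 1528 = 2^3 · 191, so s = 3 and d = 191.
331^191 mod 1529 = 1101.

1101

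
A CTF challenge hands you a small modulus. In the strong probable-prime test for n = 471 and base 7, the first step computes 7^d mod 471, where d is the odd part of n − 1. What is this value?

n − 1 = 470 = 2^1 · 235, so s = 1 and d = 235.
7^235 mod 471 = 307.

307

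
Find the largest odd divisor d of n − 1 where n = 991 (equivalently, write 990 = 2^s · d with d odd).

495

Halving: 990 → 495; 495 is odd.
So 990 = 2^1 · 495.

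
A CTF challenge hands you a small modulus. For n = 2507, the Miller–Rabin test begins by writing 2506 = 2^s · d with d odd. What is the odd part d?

Halving: 2506 → 1253; 1253 is odd.
So 2506 = 2^1 · 1253.

1253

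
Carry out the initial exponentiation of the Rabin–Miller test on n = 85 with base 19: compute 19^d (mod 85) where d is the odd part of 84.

n − 1 = 84 = 2^2 · 21, so s = 2 and d = 21.
Repeated squaring mod 85: 19^1 ≡ 19, 19^2 ≡ 21, 19^4 ≡ 16, 19^8 ≡ 1, 19^16 ≡ 1.
21 = 16 + 4 + 1, so 19^21 ≡ 1·16·19 ≡ 49 (mod 85).

49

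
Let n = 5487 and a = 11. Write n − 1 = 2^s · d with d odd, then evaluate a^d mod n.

n − 1 = 5486 = 2^1 · 2743, so s = 1 and d = 2743.
Repeated squaring mod 5487: 11^1 ≡ 11, 11^2 ≡ 121, 11^4 ≡ 3667, 11^8 ≡ 3739, 11^16 ≡ 4732, 11^32 ≡ 4864, 11^64 ≡ 4039, 11^128 ≡ 670, 11^256 ≡ 4453, 11^512 ≡ 4678, 11^1024 ≡ 1528, 11^2048 ≡ 2809.
2743 = 2048 + 512 + 128 + 32 + 16 + 4 + 2 + 1, so 11^2743 ≡ 2809·4678·670·4864·4732·3667·121·11 ≡ 2315 (mod 5487).

2315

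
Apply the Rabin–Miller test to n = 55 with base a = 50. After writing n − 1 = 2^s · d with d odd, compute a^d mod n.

n − 1 = 54 = 2^1 · 27, so s = 1 and d = 27.
By repeated squaring, 50^27 ≡ 30 (mod 55).

30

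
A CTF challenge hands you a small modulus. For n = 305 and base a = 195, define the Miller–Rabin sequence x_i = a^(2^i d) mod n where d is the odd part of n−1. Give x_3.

n − 1 = 304 = 2^4 · 19, so s = 4 and d = 19.
Repeated squaring mod 305: 195^1 ≡ 195, 195^2 ≡ 205, 195^4 ≡ 240, 195^8 ≡ 260, 195^16 ≡ 195.
19 = 16 + 2 + 1, so 195^19 ≡ 195·205·195 ≡ 240 (mod 305).
x_0 = 240.
x_1 = 240^2 mod 305 = 260.
x_2 = 260^2 mod 305 = 195.
x_3 = 195^2 mod 305 = 205.

205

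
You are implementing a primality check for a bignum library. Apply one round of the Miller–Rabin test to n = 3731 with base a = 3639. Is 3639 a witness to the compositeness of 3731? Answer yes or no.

no

n − 1 = 3730 = 2^1 · 1865, so s = 1 and d = 1865.
By repeated squaring, 3639^1865 ≡ 3730 (mod 3731).
x_0 = 3639^1865 mod 3731 = 3730.
x_0 = 3730 ≡ −1, so 3639 is not a witness.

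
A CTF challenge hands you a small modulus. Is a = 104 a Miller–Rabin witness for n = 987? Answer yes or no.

n − 1 = 986 = 2^1 · 493, so s = 1 and d = 493.
Repeated squaring mod 987: 104^1 ≡ 104, 104^2 ≡ 946, 104^4 ≡ 694, 104^8 ≡ 967, 104^16 ≡ 400, 104^32 ≡ 106, 104^64 ≡ 379, 104^128 ≡ 526, 104^256 ≡ 316.
493 = 256 + 128 + 64 + 32 + 8 + 4 + 1, so 104^493 ≡ 316·526·379·106·967·694·104 ≡ 167 (mod 987).
x_0 = 104^493 mod 987 = 167.
x_0 ∉ {1, 986} and s = 1, so 104 is a Miller–Rabin witness and 987 is composite.

yes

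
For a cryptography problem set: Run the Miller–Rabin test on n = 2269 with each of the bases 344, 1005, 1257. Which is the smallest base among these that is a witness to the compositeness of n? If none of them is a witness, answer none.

none

n − 1 = 2268 = 2^2 · 567, so s = 2 and d = 567.
Base 344: x_0 = 344^567 mod 2269 = 2268. x_0 = 2268 ≡ −1, so 344 is not a witness.
Base 1005: x_0 = 1005^567 mod 2269 = 982. x_0 is neither 1 nor 2268, so continue squaring. x_1 = 982^2 mod 2269 = 2268. x_1 ≡ −1, so 1005 is not a witness.
Base 1257: x_0 = 1257^567 mod 2269 = 982. x_0 is neither 1 nor 2268, so continue squaring. x_1 = 982^2 mod 2269 = 2268. x_1 ≡ −1, so 1257 is not a witness.
No listed base is a witness for 2269.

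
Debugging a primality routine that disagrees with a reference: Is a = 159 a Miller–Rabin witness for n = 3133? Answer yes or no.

n − 1 = 3132 = 2^2 · 783, so s = 2 and d = 783.
x_0 = 159^783 mod 3133 = 40.
x_0 is neither 1 nor 3132, so continue squaring.
x_1 = 40^2 mod 3133 = 1600.
Reached i = s−1 = 1 without hitting −1: 159 is a Miller–Rabin witness and 3133 is composite.

yes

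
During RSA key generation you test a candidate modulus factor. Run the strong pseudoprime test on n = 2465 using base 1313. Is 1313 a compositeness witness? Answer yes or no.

n − 1 = 2464 = 2^5 · 77, so s = 5 and d = 77.
x_0 = 1313^77 mod 2465 = 1143.
x_0 is neither 1 nor 2464, so continue squaring.
x_1 = 1143^2 mod 2465 = 2464.
x_1 ≡ −1, so 1313 is not a witness.

no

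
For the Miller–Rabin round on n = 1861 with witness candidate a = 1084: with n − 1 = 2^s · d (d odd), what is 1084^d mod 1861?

1800

n − 1 = 1860 = 2^2 · 465, so s = 2 and d = 465.
By repeated squaring, 1084^465 ≡ 1800 (mod 1861).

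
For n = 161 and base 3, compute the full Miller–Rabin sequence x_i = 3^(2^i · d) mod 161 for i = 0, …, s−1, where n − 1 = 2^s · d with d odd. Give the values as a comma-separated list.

82, 123, 156, 25, 142

n − 1 = 160 = 2^5 · 5, so s = 5 and d = 5.
x_0 = 3^5 mod 161 = 82.
x_1 = 82^2 mod 161 = 123.
x_2 = 123^2 mod 161 = 156.
x_3 = 156^2 mod 161 = 25.
x_4 = 25^2 mod 161 = 142.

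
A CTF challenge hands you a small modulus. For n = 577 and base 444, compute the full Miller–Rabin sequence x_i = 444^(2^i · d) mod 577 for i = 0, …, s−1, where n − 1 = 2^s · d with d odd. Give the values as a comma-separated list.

557, 400, 171, 391, 553, 576

n − 1 = 576 = 2^6 · 9, so s = 6 and d = 9.
x_0 = 444^9 mod 577 = 557.
x_1 = 557^2 mod 577 = 400.
x_2 = 400^2 mod 577 = 171.
x_3 = 171^2 mod 577 = 391.
x_4 = 391^2 mod 577 = 553.
x_5 = 553^2 mod 577 = 576.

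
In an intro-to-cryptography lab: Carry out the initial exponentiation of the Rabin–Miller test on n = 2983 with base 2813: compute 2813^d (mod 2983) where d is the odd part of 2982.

n − 1 = 2982 = 2^1 · 1491, so s = 1 and d = 1491.
2813^1491 mod 2983 = 1.

1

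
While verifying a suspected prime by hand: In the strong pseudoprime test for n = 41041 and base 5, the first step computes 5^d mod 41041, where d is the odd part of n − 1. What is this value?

n − 1 = 41040 = 2^4 · 2565, so s = 4 and d = 2565.
5^2565 mod 41041 = 38303.

38303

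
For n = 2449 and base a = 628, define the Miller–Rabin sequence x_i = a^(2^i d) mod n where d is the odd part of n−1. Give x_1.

1310

n − 1 = 2448 = 2^4 · 153, so s = 4 and d = 153.
x_0 = 628^153 mod 2449 = 295.
x_1 = 295^2 mod 2449 = 1310.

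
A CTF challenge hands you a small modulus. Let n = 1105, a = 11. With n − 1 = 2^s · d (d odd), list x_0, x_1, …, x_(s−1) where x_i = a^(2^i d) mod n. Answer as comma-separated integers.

n − 1 = 1104 = 2^4 · 69, so s = 4 and d = 69.
x_0 = 11^69 mod 1105 = 996.
x_1 = 996^2 mod 1105 = 831.
x_2 = 831^2 mod 1105 = 1041.
x_3 = 1041^2 mod 1105 = 781.

996, 831, 1041, 781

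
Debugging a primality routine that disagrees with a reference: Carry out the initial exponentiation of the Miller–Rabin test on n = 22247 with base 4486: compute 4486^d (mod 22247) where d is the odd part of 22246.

1

n − 1 = 22246 = 2^1 · 11123, so s = 1 and d = 11123.
4486^11123 mod 22247 = 1.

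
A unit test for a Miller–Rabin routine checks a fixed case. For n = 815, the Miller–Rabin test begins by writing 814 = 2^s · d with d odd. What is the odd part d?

Halving: 814 → 407; 407 is odd.
So 814 = 2^1 · 407.

407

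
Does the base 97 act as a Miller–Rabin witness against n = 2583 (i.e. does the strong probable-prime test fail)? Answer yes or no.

yes

n − 1 = 2582 = 2^1 · 1291, so s = 1 and d = 1291.
Repeated squaring mod 2583: 97^1 ≡ 97, 97^2 ≡ 1660, 97^4 ≡ 2122, 97^8 ≡ 715, 97^16 ≡ 2374, 97^32 ≡ 2353, 97^64 ≡ 1240, 97^128 ≡ 715, 97^256 ≡ 2374, 97^512 ≡ 2353, 97^1024 ≡ 1240.
1291 = 1024 + 256 + 8 + 2 + 1, so 97^1291 ≡ 1240·2374·715·1660·97 ≡ 1546 (mod 2583).
x_0 = 97^1291 mod 2583 = 1546.
x_0 ∉ {1, 2582} and s = 1, so 97 is a Miller–Rabin witness and 2583 is composite.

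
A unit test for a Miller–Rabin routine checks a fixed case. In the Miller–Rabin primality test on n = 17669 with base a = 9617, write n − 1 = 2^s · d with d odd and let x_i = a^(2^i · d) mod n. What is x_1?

n − 1 = 17668 = 2^2 · 4417, so s = 2 and d = 4417.
x_0 = 9617^4417 mod 17669 = 17668.
x_1 = 17668^2 mod 17669 = 1.

1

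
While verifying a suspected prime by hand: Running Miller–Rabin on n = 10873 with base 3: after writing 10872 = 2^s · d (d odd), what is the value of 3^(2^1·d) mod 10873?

10616

n − 1 = 10872 = 2^3 · 1359, so s = 3 and d = 1359.
x_0 = 3^1359 mod 10873 = 9278.
x_1 = 9278^2 mod 10873 = 10616.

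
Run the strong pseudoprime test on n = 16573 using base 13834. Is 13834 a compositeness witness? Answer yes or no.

no

n − 1 = 16572 = 2^2 · 4143, so s = 2 and d = 4143.
By repeated squaring, 13834^4143 ≡ 16572 (mod 16573).
x_0 = 13834^4143 mod 16573 = 16572.
x_0 = 16572 ≡ −1, so 13834 is not a witness.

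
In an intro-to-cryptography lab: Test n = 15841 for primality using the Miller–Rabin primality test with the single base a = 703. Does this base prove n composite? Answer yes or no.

n − 1 = 15840 = 2^5 · 495, so s = 5 and d = 495.
Repeated squaring mod 15841: 703^1 ≡ 703, 703^2 ≡ 3138, 703^4 ≡ 9783, 703^8 ≡ 11608, 703^16 ≡ 2118, 703^32 ≡ 2921, 703^64 ≡ 9783, 703^128 ≡ 11608, 703^256 ≡ 2118.
495 = 256 + 128 + 64 + 32 + 8 + 4 + 2 + 1, so 703^495 ≡ 2118·11608·9783·2921·11608·9783·3138·703 ≡ 12802 (mod 15841).
x_0 = 703^495 mod 15841 = 12802.
x_0 is neither 1 nor 15840, so continue squaring.
x_1 = 12802^2 mod 15841 = 218.
x_2 = 218^2 mod 15841 = 1.
x_2 = 1 but x_1 ≠ ±1, a nontrivial square root of 1 — 703 is a witness and 15841 is composite.

yes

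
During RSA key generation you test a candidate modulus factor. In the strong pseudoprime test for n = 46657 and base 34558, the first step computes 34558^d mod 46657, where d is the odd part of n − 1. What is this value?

n − 1 = 46656 = 2^6 · 729, so s = 6 and d = 729.
Repeated squaring mod 46657: 34558^1 ≡ 34558, 34558^2 ≡ 22792, 34558^4 ≡ 42883, 34558^8 ≡ 12691, 34558^16 ≡ 1517, 34558^32 ≡ 15096, 34558^64 ≡ 16428, 34558^128 ≡ 15096, 34558^256 ≡ 16428, 34558^512 ≡ 15096.
729 = 512 + 128 + 64 + 16 + 8 + 1, so 34558^729 ≡ 15096·15096·16428·1517·12691·34558 ≡ 39701 (mod 46657).

39701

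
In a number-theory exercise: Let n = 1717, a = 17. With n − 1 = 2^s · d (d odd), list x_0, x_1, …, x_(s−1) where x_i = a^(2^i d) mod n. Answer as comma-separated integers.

n − 1 = 1716 = 2^2 · 429, so s = 2 and d = 429.
x_0 = 17^429 mod 1717 = 612.
x_1 = 612^2 mod 1717 = 238.

612, 238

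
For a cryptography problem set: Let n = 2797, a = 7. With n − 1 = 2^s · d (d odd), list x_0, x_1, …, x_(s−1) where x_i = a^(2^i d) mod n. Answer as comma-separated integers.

n − 1 = 2796 = 2^2 · 699, so s = 2 and d = 699.
x_0 = 7^699 mod 2797 = 2796.
x_1 = 2796^2 mod 2797 = 1.

2796, 1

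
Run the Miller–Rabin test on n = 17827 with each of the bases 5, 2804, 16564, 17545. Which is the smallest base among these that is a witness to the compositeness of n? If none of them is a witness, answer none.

none

n − 1 = 17826 = 2^1 · 8913, so s = 1 and d = 8913.
Base 5: x_0 = 5^8913 mod 17827 = 17826. x_0 = 17826 ≡ −1, so 5 is not a witness.
Base 2804: x_0 = 2804^8913 mod 17827 = 17826. x_0 = 17826 ≡ −1, so 2804 is not a witness.
Base 16564: x_0 = 16564^8913 mod 17827 = 17826. x_0 = 17826 ≡ −1, so 16564 is not a witness.
Base 17545: x_0 = 17545^8913 mod 17827 = 1. x_0 = 1, so 17545 is not a witness.
No listed base is a witness for 17827.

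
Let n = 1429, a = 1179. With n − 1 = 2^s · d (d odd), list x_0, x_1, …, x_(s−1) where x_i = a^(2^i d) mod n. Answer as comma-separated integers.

n − 1 = 1428 = 2^2 · 357, so s = 2 and d = 357.
x_0 = 1179^357 mod 1429 = 620.
x_1 = 620^2 mod 1429 = 1428.

620, 1428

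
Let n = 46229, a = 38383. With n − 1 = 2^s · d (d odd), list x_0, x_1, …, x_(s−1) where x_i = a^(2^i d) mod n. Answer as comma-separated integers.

n − 1 = 46228 = 2^2 · 11557, so s = 2 and d = 11557.
x_0 = 38383^11557 mod 46229 = 1.
x_1 = 1^2 mod 46229 = 1.

1, 1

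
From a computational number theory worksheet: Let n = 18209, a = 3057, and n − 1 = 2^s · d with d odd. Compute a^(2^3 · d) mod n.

n − 1 = 18208 = 2^5 · 569, so s = 5 and d = 569.
x_0 = 3057^569 mod 18209 = 6671.
x_1 = 6671^2 mod 18209 = 17654.
x_2 = 17654^2 mod 18209 = 16681.
x_3 = 16681^2 mod 18209 = 4032.

4032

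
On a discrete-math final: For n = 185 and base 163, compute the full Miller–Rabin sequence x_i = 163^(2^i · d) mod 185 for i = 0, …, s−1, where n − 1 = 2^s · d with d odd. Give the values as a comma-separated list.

87, 169, 71

n − 1 = 184 = 2^3 · 23, so s = 3 and d = 23.
x_0 = 163^23 mod 185 = 87.
x_1 = 87^2 mod 185 = 169.
x_2 = 169^2 mod 185 = 71.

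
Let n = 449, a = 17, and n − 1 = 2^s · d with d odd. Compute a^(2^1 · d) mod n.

347

n − 1 = 448 = 2^6 · 7, so s = 6 and d = 7.
x_0 = 17^7 mod 449 = 267.
x_1 = 267^2 mod 449 = 347.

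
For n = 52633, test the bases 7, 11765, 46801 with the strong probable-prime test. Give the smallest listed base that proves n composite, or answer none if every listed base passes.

7

n − 1 = 52632 = 2^3 · 6579, so s = 3 and d = 6579.
Base 7: x_0 = 7^6579 mod 52633 = 17717. x_0 is neither 1 nor 52632, so continue squaring. x_1 = 17717^2 mod 52633 = 41510. x_2 = 41510^2 mod 52633 = 33579. Reached i = s−1 = 2 without hitting −1: 7 is a Miller–Rabin witness and 52633 is composite.
Base 11765: x_0 = 11765^6579 mod 52633 = 29665. x_0 is neither 1 nor 52632, so continue squaring. x_1 = 29665^2 mod 52633 = 41098. x_2 = 41098^2 mod 52633 = 1. x_2 = 1 but x_1 ≠ ±1, a nontrivial square root of 1 — 11765 is a witness and 52633 is composite.
Base 46801: x_0 = 46801^6579 mod 52633 = 11535. x_0 is neither 1 nor 52632, so continue squaring. x_1 = 11535^2 mod 52633 = 1. x_1 = 1 but x_0 ≠ ±1, a nontrivial square root of 1 — 46801 is a witness and 52633 is composite.
The smallest witness among the given bases is 7.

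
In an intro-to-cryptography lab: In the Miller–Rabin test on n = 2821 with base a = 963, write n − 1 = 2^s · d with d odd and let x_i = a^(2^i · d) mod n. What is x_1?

n − 1 = 2820 = 2^2 · 705, so s = 2 and d = 705.
Repeated squaring mod 2821: 963^1 ≡ 963, 963^2 ≡ 2081, 963^4 ≡ 326, 963^8 ≡ 1899, 963^16 ≡ 963, 963^32 ≡ 2081, 963^64 ≡ 326, 963^128 ≡ 1899, 963^256 ≡ 963, 963^512 ≡ 2081.
705 = 512 + 128 + 64 + 1, so 963^705 ≡ 2081·1899·326·963 ≡ 1 (mod 2821).
x_0 = 1.
x_1 = 1^2 mod 2821 = 1.

1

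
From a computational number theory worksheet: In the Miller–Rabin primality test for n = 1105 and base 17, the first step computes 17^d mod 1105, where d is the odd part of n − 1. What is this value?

272

n − 1 = 1104 = 2^4 · 69, so s = 4 and d = 69.
Repeated squaring mod 1105: 17^1 ≡ 17, 17^2 ≡ 289, 17^4 ≡ 646, 17^8 ≡ 731, 17^16 ≡ 646, 17^32 ≡ 731, 17^64 ≡ 646.
69 = 64 + 4 + 1, so 17^69 ≡ 646·646·17 ≡ 272 (mod 1105).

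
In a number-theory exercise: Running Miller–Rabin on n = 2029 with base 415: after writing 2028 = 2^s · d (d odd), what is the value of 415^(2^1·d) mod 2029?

n − 1 = 2028 = 2^2 · 507, so s = 2 and d = 507.
x_0 = 415^507 mod 2029 = 1.
x_1 = 1^2 mod 2029 = 1.

1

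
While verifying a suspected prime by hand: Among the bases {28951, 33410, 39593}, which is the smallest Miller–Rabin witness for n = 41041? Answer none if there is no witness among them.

28951

n − 1 = 41040 = 2^4 · 2565, so s = 4 and d = 2565.
Base 28951: x_0 = 28951^2565 mod 41041 = 21944. x_0 is neither 1 nor 41040, so continue squaring. x_1 = 21944^2 mod 41041 = 5083. x_2 = 5083^2 mod 41041 = 22100. x_3 = 22100^2 mod 41041 = 22100. Reached i = s−1 = 3 without hitting −1: 28951 is a Miller–Rabin witness and 41041 is composite.
Base 33410: x_0 = 33410^2565 mod 41041 = 36686. x_0 is neither 1 nor 41040, so continue squaring. x_1 = 36686^2 mod 41041 = 5083. x_2 = 5083^2 mod 41041 = 22100. x_3 = 22100^2 mod 41041 = 22100. Reached i = s−1 = 3 without hitting −1: 33410 is a Miller–Rabin witness and 41041 is composite.
Base 39593: x_0 = 39593^2565 mod 41041 = 26489. x_0 is neither 1 nor 41040, so continue squaring. x_1 = 26489^2 mod 41041 = 30185. x_2 = 30185^2 mod 41041 = 24025. x_3 = 24025^2 mod 41041 = 1. x_3 = 1 but x_2 ≠ ±1, a nontrivial square root of 1 — 39593 is a witness and 41041 is composite.
The smallest witness among the given bases is 28951.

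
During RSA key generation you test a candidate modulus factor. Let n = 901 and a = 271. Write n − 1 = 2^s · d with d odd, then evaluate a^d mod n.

n − 1 = 900 = 2^2 · 225, so s = 2 and d = 225.
By repeated squaring, 271^225 ≡ 135 (mod 901).

135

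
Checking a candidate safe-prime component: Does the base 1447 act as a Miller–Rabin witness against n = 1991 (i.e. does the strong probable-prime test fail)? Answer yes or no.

no

n − 1 = 1990 = 2^1 · 995, so s = 1 and d = 995.
x_0 = 1447^995 mod 1991 = 1990.
x_0 = 1990 ≡ −1, so 1447 is not a witness.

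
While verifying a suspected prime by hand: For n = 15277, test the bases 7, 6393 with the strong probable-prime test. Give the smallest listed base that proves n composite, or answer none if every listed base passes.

n − 1 = 15276 = 2^2 · 3819, so s = 2 and d = 3819.
Base 7: x_0 = 7^3819 mod 15277 = 14659. x_0 is neither 1 nor 15276, so continue squaring. x_1 = 14659^2 mod 15277 = 15276. x_1 ≡ −1, so 7 is not a witness.
Base 6393: x_0 = 6393^3819 mod 15277 = 618. x_0 is neither 1 nor 15276, so continue squaring. x_1 = 618^2 mod 15277 = 15276. x_1 ≡ −1, so 6393 is not a witness.
No listed base is a witness for 15277.

none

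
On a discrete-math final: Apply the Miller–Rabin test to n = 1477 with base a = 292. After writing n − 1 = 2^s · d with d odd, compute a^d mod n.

307

n − 1 = 1476 = 2^2 · 369, so s = 2 and d = 369.
292^369 mod 1477 = 307.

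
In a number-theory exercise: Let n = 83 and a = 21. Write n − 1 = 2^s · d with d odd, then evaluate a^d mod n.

1

n − 1 = 82 = 2^1 · 41, so s = 1 and d = 41.
Repeated squaring mod 83: 21^1 ≡ 21, 21^2 ≡ 26, 21^4 ≡ 12, 21^8 ≡ 61, 21^16 ≡ 69, 21^32 ≡ 30.
41 = 32 + 8 + 1, so 21^41 ≡ 30·61·21 ≡ 1 (mod 83).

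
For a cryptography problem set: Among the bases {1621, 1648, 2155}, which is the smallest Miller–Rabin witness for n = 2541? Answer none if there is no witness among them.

n − 1 = 2540 = 2^2 · 635, so s = 2 and d = 635.
Base 1621: x_0 = 1621^635 mod 2541 = 1024. x_0 is neither 1 nor 2540, so continue squaring. x_1 = 1024^2 mod 2541 = 1684. Reached i = s−1 = 1 without hitting −1: 1621 is a Miller–Rabin witness and 2541 is composite.
Base 1648: x_0 = 1648^635 mod 2541 = 1552. x_0 is neither 1 nor 2540, so continue squaring. x_1 = 1552^2 mod 2541 = 2377. Reached i = s−1 = 1 without hitting −1: 1648 is a Miller–Rabin witness and 2541 is composite.
Base 2155: x_0 = 2155^635 mod 2541 = 307. x_0 is neither 1 nor 2540, so continue squaring. x_1 = 307^2 mod 2541 = 232. Reached i = s−1 = 1 without hitting −1: 2155 is a Miller–Rabin witness and 2541 is composite.
The smallest witness among the given bases is 1621.

1621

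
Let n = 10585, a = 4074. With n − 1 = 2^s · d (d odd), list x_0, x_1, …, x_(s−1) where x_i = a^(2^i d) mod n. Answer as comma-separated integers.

n − 1 = 10584 = 2^3 · 1323, so s = 3 and d = 1323.
x_0 = 4074^1323 mod 10585 = 679.
x_1 = 679^2 mod 10585 = 5886.
x_2 = 5886^2 mod 10585 = 291.

679, 5886, 291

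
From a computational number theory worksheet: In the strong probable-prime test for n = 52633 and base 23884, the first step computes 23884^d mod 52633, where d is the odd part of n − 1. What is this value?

n − 1 = 52632 = 2^3 · 6579, so s = 3 and d = 6579.
23884^6579 mod 52633 = 44394.

44394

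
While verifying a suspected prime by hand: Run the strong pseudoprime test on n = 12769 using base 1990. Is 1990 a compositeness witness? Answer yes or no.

n − 1 = 12768 = 2^5 · 399, so s = 5 and d = 399.
x_0 = 1990^399 mod 12769 = 6423.
x_0 is neither 1 nor 12768, so continue squaring.
x_1 = 6423^2 mod 12769 = 11059.
x_2 = 11059^2 mod 12769 = 12768.
x_2 ≡ −1, so 1990 is not a witness.

no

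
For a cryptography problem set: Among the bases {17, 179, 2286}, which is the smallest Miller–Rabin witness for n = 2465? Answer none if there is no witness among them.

17

n − 1 = 2464 = 2^5 · 77, so s = 5 and d = 77.
Base 17: x_0 = 17^77 mod 2465 = 17. x_0 is neither 1 nor 2464, so continue squaring. x_1 = 17^2 mod 2465 = 289. x_2 = 289^2 mod 2465 = 2176. x_3 = 2176^2 mod 2465 = 2176. x_4 = 2176^2 mod 2465 = 2176. Reached i = s−1 = 4 without hitting −1: 17 is a Miller–Rabin witness and 2465 is composite.
Base 179: x_0 = 179^77 mod 2465 = 144. x_0 is neither 1 nor 2464, so continue squaring. x_1 = 144^2 mod 2465 = 1016. x_2 = 1016^2 mod 2465 = 1886. x_3 = 1886^2 mod 2465 = 1. x_3 = 1 but x_2 ≠ ±1, a nontrivial square root of 1 — 179 is a witness and 2465 is composite.
Base 2286: x_0 = 2286^77 mod 2465 = 2321. x_0 is neither 1 nor 2464, so continue squaring. x_1 = 2321^2 mod 2465 = 1016. x_2 = 1016^2 mod 2465 = 1886. x_3 = 1886^2 mod 2465 = 1. x_3 = 1 but x_2 ≠ ±1, a nontrivial square root of 1 — 2286 is a witness and 2465 is composite.
The smallest witness among the given bases is 17.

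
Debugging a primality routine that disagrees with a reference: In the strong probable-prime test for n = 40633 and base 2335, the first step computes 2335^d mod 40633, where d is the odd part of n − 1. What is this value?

23898

n − 1 = 40632 = 2^3 · 5079, so s = 3 and d = 5079.
Repeated squaring mod 40633: 2335^1 ≡ 2335, 2335^2 ≡ 7403, 2335^4 ≡ 31125, 2335^8 ≡ 34272, 2335^16 ≡ 32486, 2335^32 ≡ 19920, 2335^64 ≡ 25155, 2335^128 ≡ 36949, 2335^256 ≡ 434, 2335^512 ≡ 25824, 2335^1024 ≡ 10180, 2335^2048 ≡ 18250, 2335^4096 ≡ 34432.
5079 = 4096 + 512 + 256 + 128 + 64 + 16 + 4 + 2 + 1, so 2335^5079 ≡ 34432·25824·434·36949·25155·32486·31125·7403·2335 ≡ 23898 (mod 40633).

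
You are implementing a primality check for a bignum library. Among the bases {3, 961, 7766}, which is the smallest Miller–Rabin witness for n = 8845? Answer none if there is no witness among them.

3

n − 1 = 8844 = 2^2 · 2211, so s = 2 and d = 2211.
Base 3: x_0 = 3^2211 mod 8845 = 6042. x_0 is neither 1 nor 8844, so continue squaring. x_1 = 6042^2 mod 8845 = 2449. Reached i = s−1 = 1 without hitting −1: 3 is a Miller–Rabin witness and 8845 is composite.
Base 961: x_0 = 961^2211 mod 8845 = 7591. x_0 is neither 1 nor 8844, so continue squaring. x_1 = 7591^2 mod 8845 = 6951. Reached i = s−1 = 1 without hitting −1: 961 is a Miller–Rabin witness and 8845 is composite.
Base 7766: x_0 = 7766^2211 mod 8845 = 7506. x_0 is neither 1 nor 8844, so continue squaring. x_1 = 7506^2 mod 8845 = 6231. Reached i = s−1 = 1 without hitting −1: 7766 is a Miller–Rabin witness and 8845 is composite.
The smallest witness among the given bases is 3.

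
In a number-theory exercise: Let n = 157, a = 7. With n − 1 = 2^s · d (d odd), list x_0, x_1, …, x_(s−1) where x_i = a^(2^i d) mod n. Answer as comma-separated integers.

28, 156

n − 1 = 156 = 2^2 · 39, so s = 2 and d = 39.
x_0 = 7^39 mod 157 = 28.
x_1 = 28^2 mod 157 = 156.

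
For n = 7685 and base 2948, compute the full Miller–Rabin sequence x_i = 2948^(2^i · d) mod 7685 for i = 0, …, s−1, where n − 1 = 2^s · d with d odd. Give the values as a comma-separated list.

7438, 7214

n − 1 = 7684 = 2^2 · 1921, so s = 2 and d = 1921.
x_0 = 2948^1921 mod 7685 = 7438.
x_1 = 7438^2 mod 7685 = 7214.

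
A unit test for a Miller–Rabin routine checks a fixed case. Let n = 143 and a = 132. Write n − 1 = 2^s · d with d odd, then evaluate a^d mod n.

n − 1 = 142 = 2^1 · 71, so s = 1 and d = 71.
132^71 mod 143 = 33.

33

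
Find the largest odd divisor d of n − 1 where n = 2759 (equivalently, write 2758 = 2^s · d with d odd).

1379

Halving: 2758 → 1379; 1379 is odd.
So 2758 = 2^1 · 1379.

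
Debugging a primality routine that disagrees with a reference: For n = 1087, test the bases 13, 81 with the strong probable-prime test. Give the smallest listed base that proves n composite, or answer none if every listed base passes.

none

n − 1 = 1086 = 2^1 · 543, so s = 1 and d = 543.
Base 13: x_0 = 13^543 mod 1087 = 1086. x_0 = 1086 ≡ −1, so 13 is not a witness.
Base 81: x_0 = 81^543 mod 1087 = 1. x_0 = 1, so 81 is not a witness.
No listed base is a witness for 1087.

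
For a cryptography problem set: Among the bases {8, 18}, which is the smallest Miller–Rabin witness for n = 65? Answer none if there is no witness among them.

none

n − 1 = 64 = 2^6 · 1, so s = 6 and d = 1.
Base 8: x_0 = 8^1 mod 65 = 8. x_0 is neither 1 nor 64, so continue squaring. x_1 = 8^2 mod 65 = 64. x_1 ≡ −1, so 8 is not a witness.
Base 18: x_0 = 18^1 mod 65 = 18. x_0 is neither 1 nor 64, so continue squaring. x_1 = 18^2 mod 65 = 64. x_1 ≡ −1, so 18 is not a witness.
No listed base is a witness for 65.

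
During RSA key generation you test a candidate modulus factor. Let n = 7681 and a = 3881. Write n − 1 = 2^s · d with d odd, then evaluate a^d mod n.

3188

n − 1 = 7680 = 2^9 · 15, so s = 9 and d = 15.
3881^15 mod 7681 = 3188.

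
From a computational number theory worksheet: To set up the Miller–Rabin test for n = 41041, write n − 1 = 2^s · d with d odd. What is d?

2565

Halving: 41040 → 20520 → 10260 → 5130 → 2565; 2565 is odd.
So 41040 = 2^4 · 2565.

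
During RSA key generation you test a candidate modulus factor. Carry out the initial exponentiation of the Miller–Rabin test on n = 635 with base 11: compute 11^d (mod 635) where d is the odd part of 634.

n − 1 = 634 = 2^1 · 317, so s = 1 and d = 317.
11^317 mod 635 = 121.

121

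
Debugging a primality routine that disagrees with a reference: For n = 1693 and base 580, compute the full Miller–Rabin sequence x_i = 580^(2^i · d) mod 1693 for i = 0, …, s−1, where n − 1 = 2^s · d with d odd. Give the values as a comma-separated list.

1692, 1

n − 1 = 1692 = 2^2 · 423, so s = 2 and d = 423.
x_0 = 580^423 mod 1693 = 1692.
x_1 = 1692^2 mod 1693 = 1.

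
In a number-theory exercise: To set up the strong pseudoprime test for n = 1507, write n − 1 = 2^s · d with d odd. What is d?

Halving: 1506 → 753; 753 is odd.
So 1506 = 2^1 · 753.

753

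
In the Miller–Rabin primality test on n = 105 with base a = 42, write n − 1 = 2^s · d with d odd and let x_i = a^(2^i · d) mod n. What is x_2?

21

n − 1 = 104 = 2^3 · 13, so s = 3 and d = 13.
By repeated squaring, 42^13 ≡ 42 (mod 105).
x_0 = 42.
x_1 = 42^2 mod 105 = 84.
x_2 = 84^2 mod 105 = 21.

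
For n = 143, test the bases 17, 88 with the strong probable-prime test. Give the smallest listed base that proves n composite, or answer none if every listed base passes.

n − 1 = 142 = 2^1 · 71, so s = 1 and d = 71.
Base 17: x_0 = 17^71 mod 143 = 127. x_0 ∉ {1, 142} and s = 1, so 17 is a Miller–Rabin witness and 143 is composite.
Base 88: x_0 = 88^71 mod 143 = 121. x_0 ∉ {1, 142} and s = 1, so 88 is a Miller–Rabin witness and 143 is composite.
The smallest witness among the given bases is 17.

17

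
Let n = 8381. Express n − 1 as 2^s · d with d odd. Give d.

2095

Halving: 8380 → 4190 → 2095; 2095 is odd.
So 8380 = 2^2 · 2095.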